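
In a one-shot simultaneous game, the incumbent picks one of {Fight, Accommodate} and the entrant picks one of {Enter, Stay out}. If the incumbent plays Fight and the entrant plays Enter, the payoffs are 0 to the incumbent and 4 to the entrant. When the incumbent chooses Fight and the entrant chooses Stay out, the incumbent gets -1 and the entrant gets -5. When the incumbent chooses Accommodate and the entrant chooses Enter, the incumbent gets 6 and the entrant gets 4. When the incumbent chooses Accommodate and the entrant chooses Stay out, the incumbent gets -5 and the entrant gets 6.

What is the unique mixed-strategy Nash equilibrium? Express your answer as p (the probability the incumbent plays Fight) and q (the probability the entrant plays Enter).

p = 2/11, q = 2/5

Set the entrant's expected payoff from Enter equal to that from Stay out:
  the entrant's payoff to Enter: p·4 + (1−p)·4 = 4
  the entrant's payoff to Stay out: p·(-5) + (1−p)·6 = -11p + 6
  4 = -11p + 6  ⇒  11p = 2  ⇒  p = 2/11.
The incumbent's indifference between Fight and Accommodate determines the entrant's mixing probability q:
  the incumbent's expected payoff from Fight: q·0 + (1−q)·(-1) = q - 1
  the incumbent's expected payoff from Accommodate: q·6 + (1−q)·(-5) = 11q - 5
  q - 1 = 11q - 5  ⇒  -10q = -4  ⇒  q = 2/5.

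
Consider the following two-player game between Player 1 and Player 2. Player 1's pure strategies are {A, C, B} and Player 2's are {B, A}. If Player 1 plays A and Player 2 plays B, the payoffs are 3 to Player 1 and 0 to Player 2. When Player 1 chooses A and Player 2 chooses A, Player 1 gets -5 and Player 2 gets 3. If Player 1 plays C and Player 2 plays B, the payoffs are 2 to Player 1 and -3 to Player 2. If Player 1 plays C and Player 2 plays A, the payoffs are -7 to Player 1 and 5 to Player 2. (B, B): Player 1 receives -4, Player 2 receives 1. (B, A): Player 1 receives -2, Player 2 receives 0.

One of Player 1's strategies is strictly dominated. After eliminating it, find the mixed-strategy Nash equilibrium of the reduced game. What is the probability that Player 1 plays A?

Player 1's strategy C is strictly dominated by A: 3 > 2 and -5 > -7. Eliminate C.
Set Player 2's expected payoff from B equal to that from A:
  Player 2's payoff to B: p·0 + (1−p)·1 = -p + 1
  Player 2's payoff to A: p·3 + (1−p)·0 = 3p
  -p + 1 = 3p  ⇒  -4p = -1  ⇒  p = 1/4.

p = 1/4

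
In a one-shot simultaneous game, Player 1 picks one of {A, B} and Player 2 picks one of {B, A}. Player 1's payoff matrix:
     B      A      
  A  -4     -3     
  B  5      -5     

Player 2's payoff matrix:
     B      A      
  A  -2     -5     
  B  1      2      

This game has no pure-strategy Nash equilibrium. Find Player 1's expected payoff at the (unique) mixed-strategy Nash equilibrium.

-35/11

Player 1's indifference between A and B determines Player 2's mixing probability q:
  Player 1's payoff to A: q·(-4) + (1−q)·(-3) = -q - 3
  Player 1's payoff to B: q·5 + (1−q)·(-5) = 10q - 5
  -q - 3 = 10q - 5  ⇒  -11q = -2  ⇒  q = 2/11.
At equilibrium Player 1 is indifferent across rows, so Player 1's payoff equals the payoff from A: (2/11)·(-4) + (9/11)·(-3) = -35/11.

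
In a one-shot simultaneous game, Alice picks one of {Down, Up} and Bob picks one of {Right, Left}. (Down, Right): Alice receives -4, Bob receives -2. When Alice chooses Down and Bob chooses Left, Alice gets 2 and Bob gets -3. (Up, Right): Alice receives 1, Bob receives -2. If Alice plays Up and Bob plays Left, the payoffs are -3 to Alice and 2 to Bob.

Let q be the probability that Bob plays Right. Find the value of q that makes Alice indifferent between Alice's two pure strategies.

Bob's mix must leave Alice indifferent between Down and Up.
  Alice's payoff from Down: q·(-4) + (1−q)·2 = -6q + 2
  Alice's payoff from Up: q·1 + (1−q)·(-3) = 4q - 3
  -6q + 2 = 4q - 3  ⇒  -10q = -5  ⇒  q = 1/2.

q = 1/2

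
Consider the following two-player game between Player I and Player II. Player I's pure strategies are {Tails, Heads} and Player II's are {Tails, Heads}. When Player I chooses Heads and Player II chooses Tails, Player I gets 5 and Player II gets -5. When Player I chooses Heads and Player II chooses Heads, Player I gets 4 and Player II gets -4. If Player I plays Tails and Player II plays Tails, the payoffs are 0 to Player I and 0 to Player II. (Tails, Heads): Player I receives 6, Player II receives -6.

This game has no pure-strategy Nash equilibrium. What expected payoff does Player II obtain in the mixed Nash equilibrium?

Player II's indifference between Tails and Heads determines Player I's mixing probability p:
  Player II's expected payoff from Tails: p·0 + (1−p)·(-5) = 5p - 5
  Player II's expected payoff from Heads: p·(-6) + (1−p)·(-4) = -2p - 4
  5p - 5 = -2p - 4  ⇒  7p = 1  ⇒  p = 1/7.
At equilibrium Player II is indifferent across columns, so Player II's payoff equals the payoff from Tails: (1/7)·0 + (6/7)·(-5) = -30/7.

-30/7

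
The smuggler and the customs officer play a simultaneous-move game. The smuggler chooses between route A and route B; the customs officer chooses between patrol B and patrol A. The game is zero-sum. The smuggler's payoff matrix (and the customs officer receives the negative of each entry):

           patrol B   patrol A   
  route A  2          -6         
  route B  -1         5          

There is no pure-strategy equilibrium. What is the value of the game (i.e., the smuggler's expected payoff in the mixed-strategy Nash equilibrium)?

The smuggler's indifference between route A and route B determines the customs officer's mixing probability q:
  the smuggler's payoff from route A: q·2 + (1−q)·(-6) = 8q - 6
  the smuggler's payoff from route B: q·(-1) + (1−q)·5 = -6q + 5
  8q - 6 = -6q + 5  ⇒  14q = 11  ⇒  q = 11/14.
The value is the smuggler's expected payoff against this mix (using route A): (11/14)·2 + (3/14)·(-6) = 2/7.

v = 2/7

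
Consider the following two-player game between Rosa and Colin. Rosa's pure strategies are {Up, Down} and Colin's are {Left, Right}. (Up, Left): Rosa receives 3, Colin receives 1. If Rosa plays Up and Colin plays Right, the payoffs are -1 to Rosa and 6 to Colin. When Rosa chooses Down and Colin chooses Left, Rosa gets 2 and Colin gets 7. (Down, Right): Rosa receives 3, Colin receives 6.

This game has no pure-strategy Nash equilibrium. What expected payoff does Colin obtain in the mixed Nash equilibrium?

6

Colin's indifference between Left and Right determines Rosa's mixing probability p:
  Colin's payoff from Left: p·1 + (1−p)·7 = -6p + 7
  Colin's payoff from Right: p·6 + (1−p)·6 = 6
  -6p + 7 = 6  ⇒  -6p = -1  ⇒  p = 1/6.
At equilibrium Colin is indifferent across columns, so Colin's payoff equals the payoff from Left: (1/6)·1 + (5/6)·7 = 6.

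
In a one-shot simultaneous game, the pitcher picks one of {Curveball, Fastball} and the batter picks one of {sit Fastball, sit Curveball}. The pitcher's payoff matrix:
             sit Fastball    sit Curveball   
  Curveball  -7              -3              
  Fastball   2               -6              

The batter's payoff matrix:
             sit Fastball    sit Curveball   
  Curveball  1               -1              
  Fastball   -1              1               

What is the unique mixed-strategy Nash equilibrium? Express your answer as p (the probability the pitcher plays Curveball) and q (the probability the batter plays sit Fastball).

p = 1/2, q = 1/4

The batter's indifference between sit Fastball and sit Curveball determines the pitcher's mixing probability p:
  the batter's payoff to sit Fastball: p·1 + (1−p)·(-1) = 2p - 1
  the batter's payoff to sit Curveball: p·(-1) + (1−p)·1 = -2p + 1
  2p - 1 = -2p + 1  ⇒  4p = 2  ⇒  p = 1/2.
The batter's mix must leave the pitcher indifferent between Curveball and Fastball.
  the pitcher's payoff to Curveball: q·(-7) + (1−q)·(-3) = -4q - 3
  the pitcher's payoff to Fastball: q·2 + (1−q)·(-6) = 8q - 6
  -4q - 3 = 8q - 6  ⇒  -12q = -3  ⇒  q = 1/4.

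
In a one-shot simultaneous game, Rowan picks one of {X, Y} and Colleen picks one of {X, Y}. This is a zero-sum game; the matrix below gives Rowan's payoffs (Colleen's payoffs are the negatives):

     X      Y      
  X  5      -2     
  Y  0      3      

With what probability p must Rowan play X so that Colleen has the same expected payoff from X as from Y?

Colleen's indifference between X and Y determines Rowan's mixing probability p:
  Colleen's payoff to X: p·(-5) + (1−p)·0 = -5p
  Colleen's payoff to Y: p·2 + (1−p)·(-3) = 5p - 3
  -5p = 5p - 3  ⇒  -10p = -3  ⇒  p = 3/10.

p = 3/10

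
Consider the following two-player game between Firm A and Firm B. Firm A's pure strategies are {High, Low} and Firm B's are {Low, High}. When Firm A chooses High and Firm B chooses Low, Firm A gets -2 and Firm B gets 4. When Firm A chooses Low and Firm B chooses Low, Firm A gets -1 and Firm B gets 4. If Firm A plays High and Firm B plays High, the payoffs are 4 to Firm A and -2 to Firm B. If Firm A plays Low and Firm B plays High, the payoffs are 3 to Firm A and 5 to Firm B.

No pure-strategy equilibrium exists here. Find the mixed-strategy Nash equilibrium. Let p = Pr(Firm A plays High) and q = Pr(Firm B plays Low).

p = 1/7, q = 1/2

Firm A's mix must leave Firm B indifferent between Low and High.
  Firm B's payoff from Low: p·4 + (1−p)·4 = 4
  Firm B's payoff from High: p·(-2) + (1−p)·5 = -7p + 5
  4 = -7p + 5  ⇒  7p = 1  ⇒  p = 1/7.
Set Firm A's expected payoff from High equal to that from Low:
  Firm A's payoff from High: q·(-2) + (1−q)·4 = -6q + 4
  Firm A's payoff from Low: q·(-1) + (1−q)·3 = -4q + 3
  -6q + 4 = -4q + 3  ⇒  -2q = -1  ⇒  q = 1/2.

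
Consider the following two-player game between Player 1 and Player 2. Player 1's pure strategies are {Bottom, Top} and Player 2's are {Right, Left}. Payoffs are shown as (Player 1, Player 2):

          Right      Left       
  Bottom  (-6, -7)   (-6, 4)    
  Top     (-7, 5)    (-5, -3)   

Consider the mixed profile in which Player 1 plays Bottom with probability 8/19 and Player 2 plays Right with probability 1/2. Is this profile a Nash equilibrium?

Check Player 2's indifference given Player 1's mix p = 8/19:
  payoff from Right = -1/19; payoff from Left = -1/19 — equal.
Check Player 1's indifference given Player 2's mix q = 1/2:
  payoff from Bottom = -6; payoff from Top = -6 — equal.
Both players are indifferent, so neither can profitably deviate.

Yes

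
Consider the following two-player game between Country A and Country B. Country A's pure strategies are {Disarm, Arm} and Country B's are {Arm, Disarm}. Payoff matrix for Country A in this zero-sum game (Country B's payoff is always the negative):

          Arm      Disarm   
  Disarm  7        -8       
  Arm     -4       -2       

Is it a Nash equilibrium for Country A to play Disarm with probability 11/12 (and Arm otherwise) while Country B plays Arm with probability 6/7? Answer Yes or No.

Given Country A's mix p = 11/12, Country B's payoff from Arm is -73/12 but from Disarm is 15/2. Country B strictly prefers Disarm, so Country B would not mix.
So the proposed profile is not a Nash equilibrium.

No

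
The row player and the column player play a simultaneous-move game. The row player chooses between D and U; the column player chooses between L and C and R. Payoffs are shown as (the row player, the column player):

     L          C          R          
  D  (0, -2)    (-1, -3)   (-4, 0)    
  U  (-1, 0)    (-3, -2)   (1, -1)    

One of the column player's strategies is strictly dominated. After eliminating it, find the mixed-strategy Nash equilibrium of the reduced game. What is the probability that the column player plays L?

q = 5/6

The column player's strategy C is strictly dominated by L: -2 > -3 and 0 > -2. Eliminate C.
The column player's mix must leave the row player indifferent between D and U.
  the row player's expected payoff from D: q·0 + (1−q)·(-4) = 4q - 4
  the row player's expected payoff from U: q·(-1) + (1−q)·1 = -2q + 1
  4q - 4 = -2q + 1  ⇒  6q = 5  ⇒  q = 5/6.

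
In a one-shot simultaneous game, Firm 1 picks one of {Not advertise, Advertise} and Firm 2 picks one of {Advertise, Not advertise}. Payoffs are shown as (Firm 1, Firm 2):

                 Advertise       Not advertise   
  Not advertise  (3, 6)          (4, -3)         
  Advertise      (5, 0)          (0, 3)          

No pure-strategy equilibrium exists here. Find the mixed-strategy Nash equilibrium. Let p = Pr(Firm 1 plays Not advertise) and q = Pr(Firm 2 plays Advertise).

p = 1/4, q = 2/3

Set Firm 2's expected payoff from Advertise equal to that from Not advertise:
  Firm 2's payoff from Advertise: p·6 + (1−p)·0 = 6p
  Firm 2's payoff from Not advertise: p·(-3) + (1−p)·3 = -6p + 3
  6p = -6p + 3  ⇒  12p = 3  ⇒  p = 1/4.
Set Firm 1's expected payoff from Not advertise equal to that from Advertise:
  Firm 1's expected payoff from Not advertise: q·3 + (1−q)·4 = -q + 4
  Firm 1's expected payoff from Advertise: q·5 + (1−q)·0 = 5q
  -q + 4 = 5q  ⇒  -6q = -4  ⇒  q = 2/3.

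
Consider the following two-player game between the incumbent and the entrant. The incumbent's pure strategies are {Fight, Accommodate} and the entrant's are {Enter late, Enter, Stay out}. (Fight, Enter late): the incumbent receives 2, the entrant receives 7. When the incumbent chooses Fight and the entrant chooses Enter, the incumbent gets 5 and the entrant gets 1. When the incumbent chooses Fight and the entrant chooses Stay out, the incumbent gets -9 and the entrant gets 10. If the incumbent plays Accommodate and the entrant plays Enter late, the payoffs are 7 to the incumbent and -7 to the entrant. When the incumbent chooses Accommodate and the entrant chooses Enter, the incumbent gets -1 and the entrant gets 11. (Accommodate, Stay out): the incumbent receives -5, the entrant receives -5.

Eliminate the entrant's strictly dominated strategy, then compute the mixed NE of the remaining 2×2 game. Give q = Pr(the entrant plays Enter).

q = 2/5

The entrant's strategy Enter late is strictly dominated by Stay out: 10 > 7 and -5 > -7. Eliminate Enter late.
In a mixed equilibrium the incumbent is indifferent between Fight and Accommodate; this condition fixes q.
  the incumbent's payoff to Fight: q·5 + (1−q)·(-9) = 14q - 9
  the incumbent's payoff to Accommodate: q·(-1) + (1−q)·(-5) = 4q - 5
  14q - 9 = 4q - 5  ⇒  10q = 4  ⇒  q = 2/5.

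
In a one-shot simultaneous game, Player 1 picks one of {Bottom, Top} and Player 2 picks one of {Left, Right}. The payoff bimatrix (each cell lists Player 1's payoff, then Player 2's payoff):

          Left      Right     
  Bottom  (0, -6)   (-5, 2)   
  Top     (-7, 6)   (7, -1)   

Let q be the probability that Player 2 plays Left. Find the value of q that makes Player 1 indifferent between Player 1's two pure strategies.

Set Player 1's expected payoff from Bottom equal to that from Top:
  Player 1's expected payoff from Bottom: q·0 + (1−q)·(-5) = 5q - 5
  Player 1's expected payoff from Top: q·(-7) + (1−q)·7 = -14q + 7
  5q - 5 = -14q + 7  ⇒  19q = 12  ⇒  q = 12/19.

q = 12/19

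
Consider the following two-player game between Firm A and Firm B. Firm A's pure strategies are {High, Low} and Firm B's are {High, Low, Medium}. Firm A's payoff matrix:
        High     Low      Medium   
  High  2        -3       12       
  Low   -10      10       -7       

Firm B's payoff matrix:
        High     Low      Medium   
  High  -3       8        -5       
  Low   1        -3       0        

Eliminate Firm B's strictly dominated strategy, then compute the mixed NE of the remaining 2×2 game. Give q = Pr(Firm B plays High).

q = 13/25

Firm B's strategy Medium is strictly dominated by High: -3 > -5 and 1 > 0. Eliminate Medium.
For Firm A to be willing to mix, Firm A must be indifferent between High and Low, which pins down Firm B's mix.
  Firm A's payoff from High: q·2 + (1−q)·(-3) = 5q - 3
  Firm A's payoff from Low: q·(-10) + (1−q)·10 = -20q + 10
  5q - 3 = -20q + 10  ⇒  25q = 13  ⇒  q = 13/25.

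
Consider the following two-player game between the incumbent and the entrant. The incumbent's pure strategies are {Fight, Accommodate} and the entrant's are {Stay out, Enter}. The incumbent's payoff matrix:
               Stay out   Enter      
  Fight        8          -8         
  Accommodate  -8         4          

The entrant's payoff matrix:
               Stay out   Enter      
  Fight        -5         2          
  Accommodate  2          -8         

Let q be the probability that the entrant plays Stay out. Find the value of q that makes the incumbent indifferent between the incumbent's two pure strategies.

Set the incumbent's expected payoff from Fight equal to that from Accommodate:
  the incumbent's payoff to Fight: q·8 + (1−q)·(-8) = 16q - 8
  the incumbent's payoff to Accommodate: q·(-8) + (1−q)·4 = -12q + 4
  16q - 8 = -12q + 4  ⇒  28q = 12  ⇒  q = 3/7.

q = 3/7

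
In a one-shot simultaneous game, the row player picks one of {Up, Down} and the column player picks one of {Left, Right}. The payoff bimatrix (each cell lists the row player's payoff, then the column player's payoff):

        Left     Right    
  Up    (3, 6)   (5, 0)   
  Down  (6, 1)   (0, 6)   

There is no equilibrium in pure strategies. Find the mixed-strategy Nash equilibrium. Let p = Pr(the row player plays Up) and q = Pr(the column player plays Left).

p = 5/11, q = 5/8

The row player's mix must leave the column player indifferent between Left and Right.
  the column player's payoff from Left: p·6 + (1−p)·1 = 5p + 1
  the column player's payoff from Right: p·0 + (1−p)·6 = -6p + 6
  5p + 1 = -6p + 6  ⇒  11p = 5  ⇒  p = 5/11.
In a mixed equilibrium the row player is indifferent between Up and Down; this condition fixes q.
  the row player's payoff from Up: q·3 + (1−q)·5 = -2q + 5
  the row player's payoff from Down: q·6 + (1−q)·0 = 6q
  -2q + 5 = 6q  ⇒  -8q = -5  ⇒  q = 5/8.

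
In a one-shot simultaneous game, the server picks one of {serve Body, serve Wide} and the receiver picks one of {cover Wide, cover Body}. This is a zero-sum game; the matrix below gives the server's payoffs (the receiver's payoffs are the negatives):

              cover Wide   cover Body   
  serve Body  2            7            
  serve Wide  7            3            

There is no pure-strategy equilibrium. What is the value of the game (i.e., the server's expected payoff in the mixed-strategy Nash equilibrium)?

The receiver's mix must leave the server indifferent between serve Body and serve Wide.
  the server's payoff from serve Body: q·2 + (1−q)·7 = -5q + 7
  the server's payoff from serve Wide: q·7 + (1−q)·3 = 4q + 3
  -5q + 7 = 4q + 3  ⇒  -9q = -4  ⇒  q = 4/9.
The value is the server's expected payoff against this mix (using serve Body): (4/9)·2 + (5/9)·7 = 43/9.

v = 43/9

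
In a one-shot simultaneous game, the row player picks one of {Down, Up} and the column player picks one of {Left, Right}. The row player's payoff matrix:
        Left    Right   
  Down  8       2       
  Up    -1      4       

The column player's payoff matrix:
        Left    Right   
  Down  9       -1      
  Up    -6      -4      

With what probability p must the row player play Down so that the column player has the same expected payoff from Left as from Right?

In a mixed equilibrium the column player is indifferent between Left and Right; this condition fixes p.
  the column player's payoff to Left: p·9 + (1−p)·(-6) = 15p - 6
  the column player's payoff to Right: p·(-1) + (1−p)·(-4) = 3p - 4
  15p - 6 = 3p - 4  ⇒  12p = 2  ⇒  p = 1/6.

p = 1/6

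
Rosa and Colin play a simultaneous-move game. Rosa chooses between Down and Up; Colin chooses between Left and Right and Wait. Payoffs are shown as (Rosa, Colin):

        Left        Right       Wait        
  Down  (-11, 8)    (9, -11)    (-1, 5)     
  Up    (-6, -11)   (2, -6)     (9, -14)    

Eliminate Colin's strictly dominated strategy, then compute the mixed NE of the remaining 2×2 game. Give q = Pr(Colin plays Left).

Colin's strategy Wait is strictly dominated by Left: 8 > 5 and -11 > -14. Eliminate Wait.
Rosa's indifference between Down and Up determines Colin's mixing probability q:
  Rosa's expected payoff from Down: q·(-11) + (1−q)·9 = -20q + 9
  Rosa's expected payoff from Up: q·(-6) + (1−q)·2 = -8q + 2
  -20q + 9 = -8q + 2  ⇒  -12q = -7  ⇒  q = 7/12.

q = 7/12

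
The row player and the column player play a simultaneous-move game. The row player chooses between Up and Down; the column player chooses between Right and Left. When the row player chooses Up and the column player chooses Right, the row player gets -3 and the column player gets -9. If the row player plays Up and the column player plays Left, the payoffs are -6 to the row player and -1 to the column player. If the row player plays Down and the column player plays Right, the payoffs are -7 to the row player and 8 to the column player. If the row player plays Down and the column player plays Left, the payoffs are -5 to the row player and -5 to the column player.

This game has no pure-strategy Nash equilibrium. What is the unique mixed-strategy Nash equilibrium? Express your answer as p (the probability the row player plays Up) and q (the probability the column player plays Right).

For the column player to be willing to mix, the column player must be indifferent between Right and Left, which pins down the row player's mix.
  the column player's expected payoff from Right: p·(-9) + (1−p)·8 = -17p + 8
  the column player's expected payoff from Left: p·(-1) + (1−p)·(-5) = 4p - 5
  -17p + 8 = 4p - 5  ⇒  -21p = -13  ⇒  p = 13/21.
The row player's indifference between Up and Down determines the column player's mixing probability q:
  the row player's payoff from Up: q·(-3) + (1−q)·(-6) = 3q - 6
  the row player's payoff from Down: q·(-7) + (1−q)·(-5) = -2q - 5
  3q - 6 = -2q - 5  ⇒  5q = 1  ⇒  q = 1/5.

p = 13/21, q = 1/5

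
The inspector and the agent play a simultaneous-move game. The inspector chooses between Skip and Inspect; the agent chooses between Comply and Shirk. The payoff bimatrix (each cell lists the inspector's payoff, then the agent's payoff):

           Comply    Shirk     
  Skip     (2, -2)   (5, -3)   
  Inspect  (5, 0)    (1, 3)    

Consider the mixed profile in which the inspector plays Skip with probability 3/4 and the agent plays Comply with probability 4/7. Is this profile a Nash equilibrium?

Yes

Check the agent's indifference given the inspector's mix p = 3/4:
  payoff from Comply = -3/2; payoff from Shirk = -3/2 — equal.
Check the inspector's indifference given the agent's mix q = 4/7:
  payoff from Skip = 23/7; payoff from Inspect = 23/7 — equal.
Both players are indifferent, so neither can profitably deviate.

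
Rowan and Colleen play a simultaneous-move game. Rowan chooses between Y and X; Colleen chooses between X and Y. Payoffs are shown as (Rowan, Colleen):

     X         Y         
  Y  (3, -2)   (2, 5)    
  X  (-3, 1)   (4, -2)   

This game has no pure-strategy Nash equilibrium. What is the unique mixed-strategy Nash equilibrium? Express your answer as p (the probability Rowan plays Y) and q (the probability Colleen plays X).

For Colleen to be willing to mix, Colleen must be indifferent between X and Y, which pins down Rowan's mix.
  Colleen's payoff from X: p·(-2) + (1−p)·1 = -3p + 1
  Colleen's payoff from Y: p·5 + (1−p)·(-2) = 7p - 2
  -3p + 1 = 7p - 2  ⇒  -10p = -3  ⇒  p = 3/10.
Set Rowan's expected payoff from Y equal to that from X:
  Rowan's payoff from Y: q·3 + (1−q)·2 = q + 2
  Rowan's payoff from X: q·(-3) + (1−q)·4 = -7q + 4
  q + 2 = -7q + 4  ⇒  8q = 2  ⇒  q = 1/4.

p = 3/10, q = 1/4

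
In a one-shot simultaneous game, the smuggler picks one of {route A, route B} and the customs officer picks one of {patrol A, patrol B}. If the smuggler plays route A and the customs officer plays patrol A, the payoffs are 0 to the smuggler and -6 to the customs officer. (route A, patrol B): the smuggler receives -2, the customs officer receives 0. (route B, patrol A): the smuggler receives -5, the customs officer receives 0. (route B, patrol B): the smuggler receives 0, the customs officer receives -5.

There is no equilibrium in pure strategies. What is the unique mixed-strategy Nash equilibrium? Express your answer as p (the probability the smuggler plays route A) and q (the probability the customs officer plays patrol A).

p = 5/11, q = 2/7

In a mixed equilibrium the customs officer is indifferent between patrol A and patrol B; this condition fixes p.
  the customs officer's expected payoff from patrol A: p·(-6) + (1−p)·0 = -6p
  the customs officer's expected payoff from patrol B: p·0 + (1−p)·(-5) = 5p - 5
  -6p = 5p - 5  ⇒  -11p = -5  ⇒  p = 5/11.
The smuggler's indifference between route A and route B determines the customs officer's mixing probability q:
  the smuggler's expected payoff from route A: q·0 + (1−q)·(-2) = 2q - 2
  the smuggler's expected payoff from route B: q·(-5) + (1−q)·0 = -5q
  2q - 2 = -5q  ⇒  7q = 2  ⇒  q = 2/7.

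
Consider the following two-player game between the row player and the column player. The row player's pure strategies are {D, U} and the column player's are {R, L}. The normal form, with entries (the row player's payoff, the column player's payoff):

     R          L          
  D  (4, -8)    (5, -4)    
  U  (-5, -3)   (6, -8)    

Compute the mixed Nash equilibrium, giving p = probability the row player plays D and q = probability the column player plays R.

p = 5/9, q = 1/10

Set the column player's expected payoff from R equal to that from L:
  the column player's payoff from R: p·(-8) + (1−p)·(-3) = -5p - 3
  the column player's payoff from L: p·(-4) + (1−p)·(-8) = 4p - 8
  -5p - 3 = 4p - 8  ⇒  -9p = -5  ⇒  p = 5/9.
In a mixed equilibrium the row player is indifferent between D and U; this condition fixes q.
  the row player's payoff from D: q·4 + (1−q)·5 = -q + 5
  the row player's payoff from U: q·(-5) + (1−q)·6 = -11q + 6
  -q + 5 = -11q + 6  ⇒  10q = 1  ⇒  q = 1/10.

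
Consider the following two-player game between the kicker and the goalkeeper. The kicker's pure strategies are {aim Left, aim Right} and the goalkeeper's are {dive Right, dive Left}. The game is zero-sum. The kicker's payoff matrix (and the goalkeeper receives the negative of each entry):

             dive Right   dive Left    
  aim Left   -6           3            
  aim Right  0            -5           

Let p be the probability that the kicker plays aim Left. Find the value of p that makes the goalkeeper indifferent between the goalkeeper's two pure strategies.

p = 5/14

In a mixed equilibrium the goalkeeper is indifferent between dive Right and dive Left; this condition fixes p.
  the goalkeeper's payoff from dive Right: p·6 + (1−p)·0 = 6p
  the goalkeeper's payoff from dive Left: p·(-3) + (1−p)·5 = -8p + 5
  6p = -8p + 5  ⇒  14p = 5  ⇒  p = 5/14.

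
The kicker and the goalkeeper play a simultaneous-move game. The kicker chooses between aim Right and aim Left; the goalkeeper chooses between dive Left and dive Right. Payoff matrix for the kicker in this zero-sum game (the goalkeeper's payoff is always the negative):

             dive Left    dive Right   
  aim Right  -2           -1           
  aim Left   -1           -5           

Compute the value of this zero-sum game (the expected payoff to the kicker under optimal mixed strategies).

The goalkeeper's mix must leave the kicker indifferent between aim Right and aim Left.
  the kicker's payoff to aim Right: q·(-2) + (1−q)·(-1) = -q - 1
  the kicker's payoff to aim Left: q·(-1) + (1−q)·(-5) = 4q - 5
  -q - 1 = 4q - 5  ⇒  -5q = -4  ⇒  q = 4/5.
The value is the kicker's expected payoff against this mix (using aim Right): (4/5)·(-2) + (1/5)·(-1) = -9/5.

v = -9/5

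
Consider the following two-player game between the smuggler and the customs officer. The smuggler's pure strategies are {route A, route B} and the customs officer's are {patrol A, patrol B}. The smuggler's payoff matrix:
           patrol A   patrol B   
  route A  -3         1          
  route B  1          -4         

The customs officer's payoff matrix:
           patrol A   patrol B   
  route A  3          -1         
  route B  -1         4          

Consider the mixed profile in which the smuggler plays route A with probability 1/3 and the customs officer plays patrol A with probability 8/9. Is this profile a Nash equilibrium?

Given the smuggler's mix p = 1/3, the customs officer's payoff from patrol A is 1/3 but from patrol B is 7/3. The customs officer strictly prefers patrol B, so the customs officer would not mix.
So the proposed profile is not a Nash equilibrium.

No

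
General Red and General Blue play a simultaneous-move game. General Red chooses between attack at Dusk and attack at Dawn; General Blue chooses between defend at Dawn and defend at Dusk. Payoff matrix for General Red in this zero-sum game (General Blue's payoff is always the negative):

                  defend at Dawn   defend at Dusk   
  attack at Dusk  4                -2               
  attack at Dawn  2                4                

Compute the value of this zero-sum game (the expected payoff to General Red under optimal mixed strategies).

v = 5/2

In a mixed equilibrium General Red is indifferent between attack at Dusk and attack at Dawn; this condition fixes q.
  General Red's payoff from attack at Dusk: q·4 + (1−q)·(-2) = 6q - 2
  General Red's payoff from attack at Dawn: q·2 + (1−q)·4 = -2q + 4
  6q - 2 = -2q + 4  ⇒  8q = 6  ⇒  q = 3/4.
The value is General Red's expected payoff against this mix (using attack at Dusk): (3/4)·4 + (1/4)·(-2) = 5/2.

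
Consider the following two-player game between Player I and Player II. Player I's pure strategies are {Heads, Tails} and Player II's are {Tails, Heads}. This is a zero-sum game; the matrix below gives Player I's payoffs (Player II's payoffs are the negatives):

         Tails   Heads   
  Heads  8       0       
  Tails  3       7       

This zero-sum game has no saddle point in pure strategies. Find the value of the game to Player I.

For Player I to be willing to mix, Player I must be indifferent between Heads and Tails, which pins down Player II's mix.
  Player I's payoff to Heads: q·8 + (1−q)·0 = 8q
  Player I's payoff to Tails: q·3 + (1−q)·7 = -4q + 7
  8q = -4q + 7  ⇒  12q = 7  ⇒  q = 7/12.
The value is Player I's expected payoff against this mix (using Heads): (7/12)·8 + (5/12)·0 = 14/3.

v = 14/3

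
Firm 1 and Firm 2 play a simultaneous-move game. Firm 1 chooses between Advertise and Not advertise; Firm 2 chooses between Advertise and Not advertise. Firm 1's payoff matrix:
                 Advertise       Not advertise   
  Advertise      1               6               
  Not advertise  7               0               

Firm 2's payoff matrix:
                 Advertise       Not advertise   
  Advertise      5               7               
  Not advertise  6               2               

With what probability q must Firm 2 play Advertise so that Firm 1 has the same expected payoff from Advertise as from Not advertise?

Firm 2's mix must leave Firm 1 indifferent between Advertise and Not advertise.
  Firm 1's payoff from Advertise: q·1 + (1−q)·6 = -5q + 6
  Firm 1's payoff from Not advertise: q·7 + (1−q)·0 = 7q
  -5q + 6 = 7q  ⇒  -12q = -6  ⇒  q = 1/2.

q = 1/2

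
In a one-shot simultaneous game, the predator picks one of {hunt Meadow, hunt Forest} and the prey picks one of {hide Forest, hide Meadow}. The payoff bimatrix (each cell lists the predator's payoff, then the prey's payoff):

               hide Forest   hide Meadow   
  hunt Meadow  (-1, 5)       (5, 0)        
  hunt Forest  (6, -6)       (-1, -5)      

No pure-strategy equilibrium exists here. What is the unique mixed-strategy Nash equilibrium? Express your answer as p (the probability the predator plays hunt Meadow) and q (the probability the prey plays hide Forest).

p = 1/6, q = 6/13

Set the prey's expected payoff from hide Forest equal to that from hide Meadow:
  the prey's payoff from hide Forest: p·5 + (1−p)·(-6) = 11p - 6
  the prey's payoff from hide Meadow: p·0 + (1−p)·(-5) = 5p - 5
  11p - 6 = 5p - 5  ⇒  6p = 1  ⇒  p = 1/6.
For the predator to be willing to mix, the predator must be indifferent between hunt Meadow and hunt Forest, which pins down the prey's mix.
  the predator's payoff from hunt Meadow: q·(-1) + (1−q)·5 = -6q + 5
  the predator's payoff from hunt Forest: q·6 + (1−q)·(-1) = 7q - 1
  -6q + 5 = 7q - 1  ⇒  -13q = -6  ⇒  q = 6/13.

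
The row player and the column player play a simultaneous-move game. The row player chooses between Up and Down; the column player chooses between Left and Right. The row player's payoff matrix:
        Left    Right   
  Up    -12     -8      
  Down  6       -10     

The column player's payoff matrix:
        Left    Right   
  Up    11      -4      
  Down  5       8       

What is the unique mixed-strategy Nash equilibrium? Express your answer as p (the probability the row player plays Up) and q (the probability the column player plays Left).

p = 1/6, q = 1/10

The row player's mix must leave the column player indifferent between Left and Right.
  the column player's payoff from Left: p·11 + (1−p)·5 = 6p + 5
  the column player's payoff from Right: p·(-4) + (1−p)·8 = -12p + 8
  6p + 5 = -12p + 8  ⇒  18p = 3  ⇒  p = 1/6.
For the row player to be willing to mix, the row player must be indifferent between Up and Down, which pins down the column player's mix.
  the row player's payoff to Up: q·(-12) + (1−q)·(-8) = -4q - 8
  the row player's payoff to Down: q·6 + (1−q)·(-10) = 16q - 10
  -4q - 8 = 16q - 10  ⇒  -20q = -2  ⇒  q = 1/10.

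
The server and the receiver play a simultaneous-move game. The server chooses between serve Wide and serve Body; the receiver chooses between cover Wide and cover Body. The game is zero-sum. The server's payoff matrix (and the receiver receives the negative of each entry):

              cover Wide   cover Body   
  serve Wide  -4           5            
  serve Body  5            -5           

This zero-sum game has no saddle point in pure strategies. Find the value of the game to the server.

v = 5/19

The receiver's mix must leave the server indifferent between serve Wide and serve Body.
  the server's expected payoff from serve Wide: q·(-4) + (1−q)·5 = -9q + 5
  the server's expected payoff from serve Body: q·5 + (1−q)·(-5) = 10q - 5
  -9q + 5 = 10q - 5  ⇒  -19q = -10  ⇒  q = 10/19.
The value is the server's expected payoff against this mix (using serve Wide): (10/19)·(-4) + (9/19)·5 = 5/19.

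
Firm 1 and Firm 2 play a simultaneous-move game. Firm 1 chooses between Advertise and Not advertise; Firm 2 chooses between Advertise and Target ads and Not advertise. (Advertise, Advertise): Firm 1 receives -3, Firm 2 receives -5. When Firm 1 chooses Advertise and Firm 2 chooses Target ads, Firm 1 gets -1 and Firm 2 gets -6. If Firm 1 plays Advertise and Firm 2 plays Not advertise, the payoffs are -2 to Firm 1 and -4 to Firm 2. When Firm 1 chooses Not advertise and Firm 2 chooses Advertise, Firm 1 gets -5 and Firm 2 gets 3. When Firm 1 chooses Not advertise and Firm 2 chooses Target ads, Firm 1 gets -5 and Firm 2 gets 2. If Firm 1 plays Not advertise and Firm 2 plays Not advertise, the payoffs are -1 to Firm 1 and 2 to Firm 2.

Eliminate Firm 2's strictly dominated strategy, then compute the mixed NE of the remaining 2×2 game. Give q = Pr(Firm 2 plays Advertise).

q = 1/3

Firm 2's strategy Target ads is strictly dominated by Advertise: -5 > -6 and 3 > 2. Eliminate Target ads.
Set Firm 1's expected payoff from Advertise equal to that from Not advertise:
  Firm 1's expected payoff from Advertise: q·(-3) + (1−q)·(-2) = -q - 2
  Firm 1's expected payoff from Not advertise: q·(-5) + (1−q)·(-1) = -4q - 1
  -q - 2 = -4q - 1  ⇒  3q = 1  ⇒  q = 1/3.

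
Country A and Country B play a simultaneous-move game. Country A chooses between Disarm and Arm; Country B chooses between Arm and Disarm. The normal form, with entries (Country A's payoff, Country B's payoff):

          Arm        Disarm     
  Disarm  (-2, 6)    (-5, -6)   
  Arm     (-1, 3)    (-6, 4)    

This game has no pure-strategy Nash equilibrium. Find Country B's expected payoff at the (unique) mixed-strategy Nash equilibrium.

42/13

Set Country B's expected payoff from Arm equal to that from Disarm:
  Country B's payoff from Arm: p·6 + (1−p)·3 = 3p + 3
  Country B's payoff from Disarm: p·(-6) + (1−p)·4 = -10p + 4
  3p + 3 = -10p + 4  ⇒  13p = 1  ⇒  p = 1/13.
At equilibrium Country B is indifferent across columns, so Country B's payoff equals the payoff from Arm: (1/13)·6 + (12/13)·3 = 42/13.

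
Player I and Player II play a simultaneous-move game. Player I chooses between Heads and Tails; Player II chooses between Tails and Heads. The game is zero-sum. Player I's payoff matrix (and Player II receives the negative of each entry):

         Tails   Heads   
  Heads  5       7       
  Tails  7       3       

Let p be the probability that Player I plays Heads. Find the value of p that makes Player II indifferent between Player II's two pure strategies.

Player I's mix must leave Player II indifferent between Tails and Heads.
  Player II's payoff from Tails: p·(-5) + (1−p)·(-7) = 2p - 7
  Player II's payoff from Heads: p·(-7) + (1−p)·(-3) = -4p - 3
  2p - 7 = -4p - 3  ⇒  6p = 4  ⇒  p = 2/3.

p = 2/3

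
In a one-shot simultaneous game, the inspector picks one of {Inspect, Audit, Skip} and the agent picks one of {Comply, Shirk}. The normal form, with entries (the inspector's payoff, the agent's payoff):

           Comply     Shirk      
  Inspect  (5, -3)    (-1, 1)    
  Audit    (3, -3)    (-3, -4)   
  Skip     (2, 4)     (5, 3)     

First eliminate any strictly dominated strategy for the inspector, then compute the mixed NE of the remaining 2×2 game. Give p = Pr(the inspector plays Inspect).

p = 1/5

The inspector's strategy Audit is strictly dominated by Inspect: 5 > 3 and -1 > -3. Eliminate Audit.
The inspector's mix must leave the agent indifferent between Comply and Shirk.
  the agent's expected payoff from Comply: p·(-3) + (1−p)·4 = -7p + 4
  the agent's expected payoff from Shirk: p·1 + (1−p)·3 = -2p + 3
  -7p + 4 = -2p + 3  ⇒  -5p = -1  ⇒  p = 1/5.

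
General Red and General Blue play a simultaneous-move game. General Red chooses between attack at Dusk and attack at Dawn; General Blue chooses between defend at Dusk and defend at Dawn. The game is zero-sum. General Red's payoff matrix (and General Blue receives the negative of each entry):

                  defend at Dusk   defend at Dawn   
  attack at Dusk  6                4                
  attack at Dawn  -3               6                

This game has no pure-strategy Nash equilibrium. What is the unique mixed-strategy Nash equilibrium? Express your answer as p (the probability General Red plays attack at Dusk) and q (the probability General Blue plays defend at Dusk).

p = 9/11, q = 2/11

Set General Blue's expected payoff from defend at Dusk equal to that from defend at Dawn:
  General Blue's payoff to defend at Dusk: p·(-6) + (1−p)·3 = -9p + 3
  General Blue's payoff to defend at Dawn: p·(-4) + (1−p)·(-6) = 2p - 6
  -9p + 3 = 2p - 6  ⇒  -11p = -9  ⇒  p = 9/11.
Set General Red's expected payoff from attack at Dusk equal to that from attack at Dawn:
  General Red's expected payoff from attack at Dusk: q·6 + (1−q)·4 = 2q + 4
  General Red's expected payoff from attack at Dawn: q·(-3) + (1−q)·6 = -9q + 6
  2q + 4 = -9q + 6  ⇒  11q = 2  ⇒  q = 2/11.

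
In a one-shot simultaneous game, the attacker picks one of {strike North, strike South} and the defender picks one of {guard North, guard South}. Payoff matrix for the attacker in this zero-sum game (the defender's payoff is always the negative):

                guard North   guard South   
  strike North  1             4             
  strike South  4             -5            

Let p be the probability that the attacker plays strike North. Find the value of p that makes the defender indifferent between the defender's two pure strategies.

In a mixed equilibrium the defender is indifferent between guard North and guard South; this condition fixes p.
  the defender's expected payoff from guard North: p·(-1) + (1−p)·(-4) = 3p - 4
  the defender's expected payoff from guard South: p·(-4) + (1−p)·5 = -9p + 5
  3p - 4 = -9p + 5  ⇒  12p = 9  ⇒  p = 3/4.

p = 3/4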